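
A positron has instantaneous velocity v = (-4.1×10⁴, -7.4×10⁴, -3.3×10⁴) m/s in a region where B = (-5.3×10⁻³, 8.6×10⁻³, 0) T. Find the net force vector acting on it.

F ≈ (4.55×10⁻¹⁷, 2.80×10⁻¹⁷, -1.19×10⁻¹⁶) N

v×B = (284, 175, -745) N/C.
F = q v×B = (1.602×10⁻¹⁹ C)·(284, 175, -745) = (4.55×10⁻¹⁷, 2.80×10⁻¹⁷, -1.19×10⁻¹⁶) N.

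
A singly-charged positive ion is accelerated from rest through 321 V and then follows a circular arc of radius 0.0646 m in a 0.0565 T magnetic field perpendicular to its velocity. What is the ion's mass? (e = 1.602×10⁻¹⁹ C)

m ≈ 3.32×10⁻²⁷ kg

Combine |q|V = ½mv² and r = mv/(|q|B): eliminate v to get m = qB²r²/(2V).
m = (1.602×10⁻¹⁹)(0.0565)²(0.0646)²/(2·321) ≈ 3.32×10⁻²⁷ kg.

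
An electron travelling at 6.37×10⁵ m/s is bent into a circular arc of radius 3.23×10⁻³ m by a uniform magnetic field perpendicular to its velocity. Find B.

B ≈ 1.12×10⁻³ T

From |q|vB = mv²/r, B = mv/(|q|r).
B = (9.109×10⁻³¹)(6.37×10⁵)/((1.602×10⁻¹⁹)(3.23×10⁻³)) ≈ 1.12×10⁻³ T.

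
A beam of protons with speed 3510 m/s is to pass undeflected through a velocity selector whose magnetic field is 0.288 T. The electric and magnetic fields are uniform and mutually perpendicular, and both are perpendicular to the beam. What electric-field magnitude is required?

E = 1010 V/m

For straight-line motion qE = qvB, so E = vB.
E = 3510 × 0.288 = 1010 V/m.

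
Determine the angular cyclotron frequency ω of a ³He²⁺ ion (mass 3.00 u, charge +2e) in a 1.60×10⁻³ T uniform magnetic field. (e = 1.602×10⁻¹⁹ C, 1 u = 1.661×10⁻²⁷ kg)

ω = |q|B/m.
ω = (3.204×10⁻¹⁹)(1.60×10⁻³)/4.983×10⁻²⁷ ≈ 1.03×10⁵ rad/s.

ω ≈ 1.03×10⁵ rad/s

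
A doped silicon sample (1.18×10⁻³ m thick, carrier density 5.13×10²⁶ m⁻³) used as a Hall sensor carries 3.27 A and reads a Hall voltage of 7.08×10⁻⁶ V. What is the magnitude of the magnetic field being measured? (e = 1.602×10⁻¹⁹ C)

From V_H = IB/(n e t), B = V_H n e t / I.
B = (7.08×10⁻⁶)(5.13×10²⁶)(1.602×10⁻¹⁹)(1.18×10⁻³)/3.27 ≈ 0.210 T.

B ≈ 0.210 T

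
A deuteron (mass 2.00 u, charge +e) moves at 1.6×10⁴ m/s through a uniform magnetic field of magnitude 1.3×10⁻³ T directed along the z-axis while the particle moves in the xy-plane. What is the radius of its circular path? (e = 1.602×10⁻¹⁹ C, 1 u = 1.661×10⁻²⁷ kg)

r ≈ 0.26 m

The magnetic force provides the centripetal force: |q|vB = mv²/r.
r = mv/(|q|B) = (3.322×10⁻²⁷)(1.6×10⁴)/((1.602×10⁻¹⁹)(1.3×10⁻³)) ≈ 0.26 m.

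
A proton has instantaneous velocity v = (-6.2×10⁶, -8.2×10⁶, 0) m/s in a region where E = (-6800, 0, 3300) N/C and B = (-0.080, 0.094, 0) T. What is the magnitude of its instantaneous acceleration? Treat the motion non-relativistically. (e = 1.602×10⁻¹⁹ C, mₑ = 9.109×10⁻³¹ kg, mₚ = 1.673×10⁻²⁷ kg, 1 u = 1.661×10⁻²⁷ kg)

|a| ≈ 1.18×10¹⁴ m/s²

v×B = (0, 0, -1.24×10⁶) N/C.
E + v×B = (-6800, 0, -1.24×10⁶) N/C.
F = q(E + v×B) = (1.602×10⁻¹⁹ C)·(-6800, 0, -1.24×10⁶) = (-1.09×10⁻¹⁵, 0, -1.98×10⁻¹³) N.
|a| = |F|/m = 1.979×10⁻¹³/1.673×10⁻²⁷ ≈ 1.18×10¹⁴ m/s².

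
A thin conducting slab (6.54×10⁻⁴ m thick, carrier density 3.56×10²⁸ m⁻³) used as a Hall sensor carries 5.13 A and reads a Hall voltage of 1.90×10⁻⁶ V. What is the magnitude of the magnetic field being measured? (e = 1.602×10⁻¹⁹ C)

B ≈ 1.38 T

From V_H = IB/(n e t), B = V_H n e t / I.
B = (1.90×10⁻⁶)(3.56×10²⁸)(1.602×10⁻¹⁹)(6.54×10⁻⁴)/5.13 ≈ 1.38 T.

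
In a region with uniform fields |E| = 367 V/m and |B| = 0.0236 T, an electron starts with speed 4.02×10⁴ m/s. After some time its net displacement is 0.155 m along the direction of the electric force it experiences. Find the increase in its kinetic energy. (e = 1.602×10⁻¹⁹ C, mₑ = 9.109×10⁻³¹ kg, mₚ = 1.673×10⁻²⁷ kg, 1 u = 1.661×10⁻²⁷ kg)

ΔKE ≈ 9.11×10⁻¹⁸ J

The magnetic force is always ⟂ v and does no work; only the electric force changes KE.
ΔKE = F_E · d = |q|E d = (1.602×10⁻¹⁹)(367)(0.155) ≈ 9.11×10⁻¹⁸ J.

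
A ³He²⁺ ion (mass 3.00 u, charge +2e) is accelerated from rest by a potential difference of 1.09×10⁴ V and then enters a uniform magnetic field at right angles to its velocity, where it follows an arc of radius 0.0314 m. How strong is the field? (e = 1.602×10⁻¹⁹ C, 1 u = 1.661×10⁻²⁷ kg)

v = √(2|q|V/m) = √(2·3.204×10⁻¹⁹·1.09×10⁴/4.983×10⁻²⁷) ≈ 1.184×10⁶ m/s.
B = mv/(|q|r) = (4.983×10⁻²⁷)(1.184×10⁶)/((3.204×10⁻¹⁹)(0.0314)) ≈ 0.586 T.

B ≈ 0.586 T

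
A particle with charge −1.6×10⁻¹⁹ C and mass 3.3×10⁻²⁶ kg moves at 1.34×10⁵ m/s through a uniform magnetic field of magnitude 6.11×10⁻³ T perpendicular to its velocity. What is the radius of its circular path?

r ≈ 4.52 m

The magnetic force provides the centripetal force: |q|vB = mv²/r.
r = mv/(|q|B) = (3.3×10⁻²⁶)(1.34×10⁵)/((1.6×10⁻¹⁹)(6.11×10⁻³)) ≈ 4.52 m.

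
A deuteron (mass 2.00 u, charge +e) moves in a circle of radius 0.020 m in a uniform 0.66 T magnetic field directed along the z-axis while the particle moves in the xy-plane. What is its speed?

From |q|vB = mv²/r, v = |q|Br/m.
v = (1.602×10⁻¹⁹)(0.66)(0.020)/3.322×10⁻²⁷ ≈ 6.4×10⁵ m/s.

v ≈ 6.4×10⁵ m/s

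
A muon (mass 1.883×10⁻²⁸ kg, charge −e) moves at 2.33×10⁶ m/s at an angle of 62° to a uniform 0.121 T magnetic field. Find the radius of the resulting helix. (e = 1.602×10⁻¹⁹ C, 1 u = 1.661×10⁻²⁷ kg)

r ≈ 0.0200 m

v⊥ = v sinθ = 2.33×10⁶·sin62° ≈ 2.057×10⁶ m/s.
r = m v⊥/(|q|B) = (1.883×10⁻²⁸)(2.057×10⁶)/((1.602×10⁻¹⁹)(0.121)) ≈ 0.0200 m.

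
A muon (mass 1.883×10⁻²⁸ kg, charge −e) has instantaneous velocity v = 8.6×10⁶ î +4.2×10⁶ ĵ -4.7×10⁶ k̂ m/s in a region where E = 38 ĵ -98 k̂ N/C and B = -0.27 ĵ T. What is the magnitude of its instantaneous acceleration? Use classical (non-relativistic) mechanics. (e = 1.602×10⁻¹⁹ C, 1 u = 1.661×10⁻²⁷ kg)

v×B = (-1.27×10⁶, 0, -2.32×10⁶) N/C.
E + v×B = (-1.27×10⁶, 38.0, -2.32×10⁶) N/C.
F = q(E + v×B) = (−1.602×10⁻¹⁹ C)·(-1.27×10⁶, 38.0, -2.32×10⁶) = (2.03×10⁻¹³, -6.09×10⁻¹⁸, 3.72×10⁻¹³) N.
|a| = |F|/m = 4.239×10⁻¹³/1.883×10⁻²⁸ ≈ 2.25×10¹⁵ m/s².

|a| ≈ 2.25×10¹⁵ m/s²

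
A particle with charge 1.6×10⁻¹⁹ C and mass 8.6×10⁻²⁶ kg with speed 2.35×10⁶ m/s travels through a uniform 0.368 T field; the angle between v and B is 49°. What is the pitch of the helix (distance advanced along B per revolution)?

p ≈ 14.1 m

v∥ = v cosθ = 2.35×10⁶·cos49° ≈ 1.542×10⁶ m/s.
T = 2πm/(|q|B) = 2π(8.6×10⁻²⁶)/((1.6×10⁻¹⁹)(0.368)) ≈ 9.177×10⁻⁶ s.
pitch = v∥ T = (1.542×10⁶)(9.177×10⁻⁶) ≈ 14.1 m.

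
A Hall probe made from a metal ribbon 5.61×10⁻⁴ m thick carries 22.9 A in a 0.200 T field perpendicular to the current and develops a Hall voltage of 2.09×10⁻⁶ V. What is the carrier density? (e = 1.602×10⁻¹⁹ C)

From V_H = IB/(n e t), n = IB/(V_H e t).
n = (22.9)(0.200)/((2.09×10⁻⁶)(1.602×10⁻¹⁹)(5.61×10⁻⁴)) ≈ 2.44×10²⁸ m⁻³.

n ≈ 2.44×10²⁸ m⁻³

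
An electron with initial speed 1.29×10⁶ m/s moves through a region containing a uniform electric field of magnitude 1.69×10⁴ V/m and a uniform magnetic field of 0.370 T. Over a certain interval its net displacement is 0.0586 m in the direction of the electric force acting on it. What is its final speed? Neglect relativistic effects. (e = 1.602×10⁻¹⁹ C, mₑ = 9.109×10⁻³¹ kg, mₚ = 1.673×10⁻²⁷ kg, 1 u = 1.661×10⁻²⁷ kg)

B does no work; ΔKE = |q|E d.
½mv_f² = ½mv₀² + |q|Ed = ½(9.109×10⁻³¹)(1.29×10⁶)² + (1.602×10⁻¹⁹)(1.69×10⁴)(0.0586) ≈ 7.579×10⁻¹⁹ J + 1.587×10⁻¹⁶ J ≈ 1.594×10⁻¹⁶ J.
v_f = √(2·1.594×10⁻¹⁶/9.109×10⁻³¹) ≈ 1.87×10⁷ m/s.

v_f ≈ 1.87×10⁷ m/s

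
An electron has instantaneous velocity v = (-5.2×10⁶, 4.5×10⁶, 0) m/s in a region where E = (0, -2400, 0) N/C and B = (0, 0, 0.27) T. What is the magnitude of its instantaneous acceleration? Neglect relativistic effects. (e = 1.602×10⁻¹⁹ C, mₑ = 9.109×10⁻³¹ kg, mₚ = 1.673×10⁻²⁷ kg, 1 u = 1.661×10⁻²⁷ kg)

|a| ≈ 3.26×10¹⁷ m/s²

v×B = (1.22×10⁶, 1.40×10⁶, 0) N/C.
E + v×B = (1.22×10⁶, 1.40×10⁶, 0) N/C.
F = q(E + v×B) = (−1.602×10⁻¹⁹ C)·(1.22×10⁶, 1.40×10⁶, 0) = (-1.95×10⁻¹³, -2.25×10⁻¹³, 0) N.
|a| = |F|/m = 2.972×10⁻¹³/9.109×10⁻³¹ ≈ 3.26×10¹⁷ m/s².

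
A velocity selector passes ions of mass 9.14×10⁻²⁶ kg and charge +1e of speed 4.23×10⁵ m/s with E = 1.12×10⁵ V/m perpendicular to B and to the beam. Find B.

B = 0.265 T

Balance of forces in the selector: qE = qvB ⇒ B = E/v.
B = 1.12×10⁵/4.23×10⁵ = 0.265 T.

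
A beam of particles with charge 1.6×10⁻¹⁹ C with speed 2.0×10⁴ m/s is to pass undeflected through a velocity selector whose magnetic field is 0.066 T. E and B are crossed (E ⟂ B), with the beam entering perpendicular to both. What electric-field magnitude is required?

For straight-line motion qE = qvB, so E = vB.
E = 2.0×10⁴ × 0.066 = 1300 V/m.

E = 1300 V/m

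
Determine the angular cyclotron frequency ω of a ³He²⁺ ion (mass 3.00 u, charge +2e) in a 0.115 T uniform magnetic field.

ω = |q|B/m.
ω = (3.204×10⁻¹⁹)(0.115)/4.983×10⁻²⁷ ≈ 7.39×10⁶ rad/s.

ω ≈ 7.39×10⁶ rad/s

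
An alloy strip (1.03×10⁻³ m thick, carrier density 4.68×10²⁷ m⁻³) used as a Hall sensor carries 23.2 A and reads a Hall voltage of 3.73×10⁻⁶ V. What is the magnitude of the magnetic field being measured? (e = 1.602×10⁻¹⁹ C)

B ≈ 0.124 T

From V_H = IB/(n e t), B = V_H n e t / I.
B = (3.73×10⁻⁶)(4.68×10²⁷)(1.602×10⁻¹⁹)(1.03×10⁻³)/23.2 ≈ 0.124 T.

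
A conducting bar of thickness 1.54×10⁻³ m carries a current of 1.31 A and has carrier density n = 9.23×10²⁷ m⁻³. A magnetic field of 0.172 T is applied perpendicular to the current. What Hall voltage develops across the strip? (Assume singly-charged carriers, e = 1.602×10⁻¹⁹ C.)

V_H ≈ 9.89×10⁻⁸ V

V_H = IB/(n e t).
V_H = (1.31)(0.172)/((9.23×10²⁷)(1.602×10⁻¹⁹)(1.54×10⁻³)) ≈ 9.89×10⁻⁸ V.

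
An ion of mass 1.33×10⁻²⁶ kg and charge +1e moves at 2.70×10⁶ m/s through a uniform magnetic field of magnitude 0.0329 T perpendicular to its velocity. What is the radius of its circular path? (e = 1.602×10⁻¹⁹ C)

r ≈ 6.81 m

The magnetic force provides the centripetal force: |q|vB = mv²/r.
r = mv/(|q|B) = (1.33×10⁻²⁶)(2.70×10⁶)/((1.602×10⁻¹⁹)(0.0329)) ≈ 6.81 m.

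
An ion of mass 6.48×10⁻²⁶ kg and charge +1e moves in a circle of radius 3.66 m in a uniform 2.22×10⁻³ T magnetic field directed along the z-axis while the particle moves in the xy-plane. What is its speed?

From |q|vB = mv²/r, v = |q|Br/m.
v = (1.602×10⁻¹⁹)(2.22×10⁻³)(3.66)/6.48×10⁻²⁶ ≈ 2.01×10⁴ m/s.

v ≈ 2.01×10⁴ m/s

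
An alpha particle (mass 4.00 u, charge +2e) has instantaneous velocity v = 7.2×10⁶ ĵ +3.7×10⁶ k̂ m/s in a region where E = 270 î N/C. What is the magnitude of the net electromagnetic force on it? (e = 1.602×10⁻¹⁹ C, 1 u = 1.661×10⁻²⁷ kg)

|F| ≈ 8.65×10⁻¹⁷ N

Only an electric field acts, so F = qE = (3.204×10⁻¹⁹ C)·(270, 0, 0) = (8.65×10⁻¹⁷, 0, 0) N.
|F| = 8.65×10⁻¹⁷ N.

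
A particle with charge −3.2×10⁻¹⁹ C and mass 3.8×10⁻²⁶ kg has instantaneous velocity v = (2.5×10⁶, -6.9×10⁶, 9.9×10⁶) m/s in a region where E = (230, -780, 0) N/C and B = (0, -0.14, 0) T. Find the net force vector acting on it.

F ≈ (-4.44×10⁻¹³, 2.50×10⁻¹⁶, 1.12×10⁻¹³) N

v×B = (1.39×10⁶, 0, -3.50×10⁵) N/C.
E + v×B = (1.39×10⁶, -780, -3.50×10⁵) N/C.
F = q(E + v×B) = (−3.2×10⁻¹⁹ C)·(1.39×10⁶, -780, -3.50×10⁵) = (-4.44×10⁻¹³, 2.50×10⁻¹⁶, 1.12×10⁻¹³) N.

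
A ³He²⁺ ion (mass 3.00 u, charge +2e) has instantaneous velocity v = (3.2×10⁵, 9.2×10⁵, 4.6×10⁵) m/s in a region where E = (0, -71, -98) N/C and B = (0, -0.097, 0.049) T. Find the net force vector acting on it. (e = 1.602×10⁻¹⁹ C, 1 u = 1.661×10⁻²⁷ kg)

F ≈ (2.87×10⁻¹⁴, -5.05×10⁻¹⁵, -9.98×10⁻¹⁵) N

v×B = (8.97×10⁴, -1.57×10⁴, -3.10×10⁴) N/C.
E + v×B = (8.97×10⁴, -1.58×10⁴, -3.11×10⁴) N/C.
F = q(E + v×B) = (3.204×10⁻¹⁹ C)·(8.97×10⁴, -1.58×10⁴, -3.11×10⁴) = (2.87×10⁻¹⁴, -5.05×10⁻¹⁵, -9.98×10⁻¹⁵) N.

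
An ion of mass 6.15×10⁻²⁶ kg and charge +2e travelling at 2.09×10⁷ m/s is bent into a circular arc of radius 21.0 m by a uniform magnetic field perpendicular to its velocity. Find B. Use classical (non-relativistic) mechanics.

From |q|vB = mv²/r, B = mv/(|q|r).
B = (6.15×10⁻²⁶)(2.09×10⁷)/((3.204×10⁻¹⁹)(21.0)) ≈ 0.191 T.

B ≈ 0.191 T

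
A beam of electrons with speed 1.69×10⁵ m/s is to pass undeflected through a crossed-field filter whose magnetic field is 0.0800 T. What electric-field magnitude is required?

E = 1.35×10⁴ V/m

For straight-line motion qE = qvB, so E = vB.
E = 1.69×10⁵ × 0.0800 = 1.35×10⁴ V/m.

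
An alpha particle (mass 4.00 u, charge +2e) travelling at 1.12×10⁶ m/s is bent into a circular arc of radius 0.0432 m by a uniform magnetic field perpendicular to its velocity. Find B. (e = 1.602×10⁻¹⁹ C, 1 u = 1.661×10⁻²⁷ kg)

B ≈ 0.538 T

From |q|vB = mv²/r, B = mv/(|q|r).
B = (6.644×10⁻²⁷)(1.12×10⁶)/((3.204×10⁻¹⁹)(0.0432)) ≈ 0.538 T.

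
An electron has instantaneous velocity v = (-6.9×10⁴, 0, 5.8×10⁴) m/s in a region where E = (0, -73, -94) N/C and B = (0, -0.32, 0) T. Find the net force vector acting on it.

F ≈ (-2.97×10⁻¹⁵, 1.17×10⁻¹⁷, -3.52×10⁻¹⁵) N

v×B = (1.86×10⁴, 0, 2.21×10⁴) N/C.
E + v×B = (1.86×10⁴, -73.0, 2.20×10⁴) N/C.
F = q(E + v×B) = (−1.602×10⁻¹⁹ C)·(1.86×10⁴, -73.0, 2.20×10⁴) = (-2.97×10⁻¹⁵, 1.17×10⁻¹⁷, -3.52×10⁻¹⁵) N.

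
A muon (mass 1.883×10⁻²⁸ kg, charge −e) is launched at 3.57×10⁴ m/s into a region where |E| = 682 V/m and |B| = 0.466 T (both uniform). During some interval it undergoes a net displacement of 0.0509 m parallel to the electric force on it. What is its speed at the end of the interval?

v_f ≈ 2.46×10⁵ m/s

B does no work; ΔKE = |q|E d.
½mv_f² = ½mv₀² + |q|Ed = ½(1.883×10⁻²⁸)(3.57×10⁴)² + (1.602×10⁻¹⁹)(682)(0.0509) ≈ 1.200×10⁻¹⁹ J + 5.561×10⁻¹⁸ J ≈ 5.681×10⁻¹⁸ J.
v_f = √(2·5.681×10⁻¹⁸/1.883×10⁻²⁸) ≈ 2.46×10⁵ m/s.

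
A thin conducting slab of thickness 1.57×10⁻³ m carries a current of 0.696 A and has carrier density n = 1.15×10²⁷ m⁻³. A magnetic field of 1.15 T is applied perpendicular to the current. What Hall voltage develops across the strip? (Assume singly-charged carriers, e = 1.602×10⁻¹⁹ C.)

V_H = IB/(n e t).
V_H = (0.696)(1.15)/((1.15×10²⁷)(1.602×10⁻¹⁹)(1.57×10⁻³)) ≈ 2.77×10⁻⁶ V.

V_H ≈ 2.77×10⁻⁶ V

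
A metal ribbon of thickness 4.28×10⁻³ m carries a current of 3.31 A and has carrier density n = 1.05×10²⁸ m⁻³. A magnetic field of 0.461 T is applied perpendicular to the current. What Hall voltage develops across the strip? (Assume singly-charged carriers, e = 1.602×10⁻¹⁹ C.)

V_H = IB/(n e t).
V_H = (3.31)(0.461)/((1.05×10²⁸)(1.602×10⁻¹⁹)(4.28×10⁻³)) ≈ 2.12×10⁻⁷ V.

V_H ≈ 2.12×10⁻⁷ V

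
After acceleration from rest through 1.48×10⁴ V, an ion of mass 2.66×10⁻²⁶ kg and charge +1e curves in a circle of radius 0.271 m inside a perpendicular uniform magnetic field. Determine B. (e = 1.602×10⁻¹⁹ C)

B ≈ 0.259 T

v = √(2|q|V/m) = √(2·1.602×10⁻¹⁹·1.48×10⁴/2.66×10⁻²⁶) ≈ 4.222×10⁵ m/s.
B = mv/(|q|r) = (2.66×10⁻²⁶)(4.222×10⁵)/((1.602×10⁻¹⁹)(0.271)) ≈ 0.259 T.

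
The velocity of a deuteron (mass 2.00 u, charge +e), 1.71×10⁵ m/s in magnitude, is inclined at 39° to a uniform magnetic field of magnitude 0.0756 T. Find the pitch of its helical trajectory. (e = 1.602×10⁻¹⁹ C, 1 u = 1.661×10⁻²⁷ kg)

v∥ = v cosθ = 1.71×10⁵·cos39° ≈ 1.329×10⁵ m/s.
T = 2πm/(|q|B) = 2π(3.322×10⁻²⁷)/((1.602×10⁻¹⁹)(0.0756)) ≈ 1.723×10⁻⁶ s.
pitch = v∥ T = (1.329×10⁵)(1.723×10⁻⁶) ≈ 0.229 m.

p ≈ 0.229 m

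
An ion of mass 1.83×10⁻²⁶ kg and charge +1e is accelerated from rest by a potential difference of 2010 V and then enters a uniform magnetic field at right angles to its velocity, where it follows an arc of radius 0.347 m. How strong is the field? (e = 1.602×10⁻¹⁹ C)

v = √(2|q|V/m) = √(2·1.602×10⁻¹⁹·2010/1.83×10⁻²⁶) ≈ 1.876×10⁵ m/s.
B = mv/(|q|r) = (1.83×10⁻²⁶)(1.876×10⁵)/((1.602×10⁻¹⁹)(0.347)) ≈ 0.0618 T.

B ≈ 0.0618 T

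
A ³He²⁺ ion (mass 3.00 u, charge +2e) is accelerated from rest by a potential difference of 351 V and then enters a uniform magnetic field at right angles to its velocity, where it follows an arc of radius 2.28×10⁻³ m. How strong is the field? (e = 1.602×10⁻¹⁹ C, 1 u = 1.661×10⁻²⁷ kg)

B ≈ 1.45 T

v = √(2|q|V/m) = √(2·3.204×10⁻¹⁹·351/4.983×10⁻²⁷) ≈ 2.125×10⁵ m/s.
B = mv/(|q|r) = (4.983×10⁻²⁷)(2.125×10⁵)/((3.204×10⁻¹⁹)(2.28×10⁻³)) ≈ 1.45 T.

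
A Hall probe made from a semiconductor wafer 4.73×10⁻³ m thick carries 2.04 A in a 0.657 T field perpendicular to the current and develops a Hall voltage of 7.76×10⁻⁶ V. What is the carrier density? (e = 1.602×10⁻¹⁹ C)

n ≈ 2.28×10²⁶ m⁻³

From V_H = IB/(n e t), n = IB/(V_H e t).
n = (2.04)(0.657)/((7.76×10⁻⁶)(1.602×10⁻¹⁹)(4.73×10⁻³)) ≈ 2.28×10²⁶ m⁻³.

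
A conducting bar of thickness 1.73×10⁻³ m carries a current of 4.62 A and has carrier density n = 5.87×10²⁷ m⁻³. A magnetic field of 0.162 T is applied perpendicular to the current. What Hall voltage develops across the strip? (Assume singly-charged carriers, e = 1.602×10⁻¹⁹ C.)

V_H = IB/(n e t).
V_H = (4.62)(0.162)/((5.87×10²⁷)(1.602×10⁻¹⁹)(1.73×10⁻³)) ≈ 4.60×10⁻⁷ V.

V_H ≈ 4.60×10⁻⁷ V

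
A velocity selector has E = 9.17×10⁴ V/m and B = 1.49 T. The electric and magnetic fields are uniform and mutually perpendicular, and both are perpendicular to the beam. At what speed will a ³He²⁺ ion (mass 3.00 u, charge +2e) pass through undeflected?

For undeflected motion the electric and magnetic forces balance: qE = qvB.
v = E/B = 9.17×10⁴/1.49 = 6.15×10⁴ m/s.
The result is independent of the particle's charge and mass.

v = 6.15×10⁴ m/s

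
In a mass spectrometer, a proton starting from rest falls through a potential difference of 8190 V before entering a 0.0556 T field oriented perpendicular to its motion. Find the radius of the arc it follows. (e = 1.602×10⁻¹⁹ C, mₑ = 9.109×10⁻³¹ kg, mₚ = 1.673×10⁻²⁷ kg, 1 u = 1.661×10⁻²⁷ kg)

r ≈ 0.235 m

Acceleration: |q|V = ½mv² ⇒ v = √(2|q|V/m) = √(2·1.602×10⁻¹⁹·8190/1.673×10⁻²⁷) ≈ 1.252×10⁶ m/s.
In the field: r = mv/(|q|B) = (1.673×10⁻²⁷)(1.252×10⁶)/((1.602×10⁻¹⁹)(0.0556)) ≈ 0.235 m.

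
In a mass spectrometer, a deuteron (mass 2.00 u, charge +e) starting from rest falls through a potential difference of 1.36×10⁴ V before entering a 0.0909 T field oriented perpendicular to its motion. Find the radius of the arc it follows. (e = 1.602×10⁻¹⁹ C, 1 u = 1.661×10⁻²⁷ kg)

Acceleration: |q|V = ½mv² ⇒ v = √(2|q|V/m) = √(2·1.602×10⁻¹⁹·1.36×10⁴/3.322×10⁻²⁷) ≈ 1.145×10⁶ m/s.
In the field: r = mv/(|q|B) = (3.322×10⁻²⁷)(1.145×10⁶)/((1.602×10⁻¹⁹)(0.0909)) ≈ 0.261 m.

r ≈ 0.261 m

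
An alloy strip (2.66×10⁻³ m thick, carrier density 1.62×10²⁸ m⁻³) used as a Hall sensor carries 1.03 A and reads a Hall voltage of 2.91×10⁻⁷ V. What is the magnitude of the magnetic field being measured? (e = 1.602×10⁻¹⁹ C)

B ≈ 1.95 T

From V_H = IB/(n e t), B = V_H n e t / I.
B = (2.91×10⁻⁷)(1.62×10²⁸)(1.602×10⁻¹⁹)(2.66×10⁻³)/1.03 ≈ 1.95 T.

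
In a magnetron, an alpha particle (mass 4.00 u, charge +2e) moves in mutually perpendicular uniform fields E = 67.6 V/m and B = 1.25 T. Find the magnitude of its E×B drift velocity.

The steady drift has the magnetic force balancing the electric force, so v_d = E/B.
v_d = 67.6/1.25 = 54.1 m/s.

v_d ≈ 54.1 m/s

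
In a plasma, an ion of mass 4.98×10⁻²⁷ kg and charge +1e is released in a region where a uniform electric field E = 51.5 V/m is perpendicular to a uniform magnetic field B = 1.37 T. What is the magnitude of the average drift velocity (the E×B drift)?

v_d ≈ 37.6 m/s

The steady drift has the magnetic force balancing the electric force, so v_d = E/B.
v_d = 51.5/1.37 = 37.6 m/s.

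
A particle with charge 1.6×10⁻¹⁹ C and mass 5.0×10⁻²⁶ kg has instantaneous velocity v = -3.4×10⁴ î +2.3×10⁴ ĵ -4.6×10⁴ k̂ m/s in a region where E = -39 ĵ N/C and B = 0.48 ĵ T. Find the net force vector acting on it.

F ≈ (3.53×10⁻¹⁵, -6.24×10⁻¹⁸, -2.61×10⁻¹⁵) N

v×B = (2.21×10⁴, 0, -1.63×10⁴) N/C.
E + v×B = (2.21×10⁴, -39.0, -1.63×10⁴) N/C.
F = q(E + v×B) = (1.6×10⁻¹⁹ C)·(2.21×10⁴, -39.0, -1.63×10⁴) = (3.53×10⁻¹⁵, -6.24×10⁻¹⁸, -2.61×10⁻¹⁵) N.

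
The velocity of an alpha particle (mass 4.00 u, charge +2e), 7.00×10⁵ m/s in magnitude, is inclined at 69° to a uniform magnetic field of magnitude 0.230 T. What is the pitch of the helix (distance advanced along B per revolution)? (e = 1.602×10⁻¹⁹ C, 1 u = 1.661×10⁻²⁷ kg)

p ≈ 0.142 m

v∥ = v cosθ = 7.00×10⁵·cos69° ≈ 2.509×10⁵ m/s.
T = 2πm/(|q|B) = 2π(6.644×10⁻²⁷)/((3.204×10⁻¹⁹)(0.230)) ≈ 5.665×10⁻⁷ s.
pitch = v∥ T = (2.509×10⁵)(5.665×10⁻⁷) ≈ 0.142 m.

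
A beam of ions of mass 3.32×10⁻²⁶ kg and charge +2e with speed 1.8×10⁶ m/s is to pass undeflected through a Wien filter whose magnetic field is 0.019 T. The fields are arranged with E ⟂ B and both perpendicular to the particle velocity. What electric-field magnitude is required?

For straight-line motion qE = qvB, so E = vB.
E = 1.8×10⁶ × 0.019 = 3.4×10⁴ V/m.

E = 3.4×10⁴ V/m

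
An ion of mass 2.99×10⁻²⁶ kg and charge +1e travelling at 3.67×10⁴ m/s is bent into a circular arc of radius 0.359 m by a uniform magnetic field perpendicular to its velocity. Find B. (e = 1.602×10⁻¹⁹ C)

From |q|vB = mv²/r, B = mv/(|q|r).
B = (2.99×10⁻²⁶)(3.67×10⁴)/((1.602×10⁻¹⁹)(0.359)) ≈ 0.0191 T.

B ≈ 0.0191 T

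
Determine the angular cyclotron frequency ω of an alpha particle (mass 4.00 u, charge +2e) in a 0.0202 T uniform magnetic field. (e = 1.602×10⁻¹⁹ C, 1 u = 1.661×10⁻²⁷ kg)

ω = |q|B/m.
ω = (3.204×10⁻¹⁹)(0.0202)/6.644×10⁻²⁷ ≈ 9.74×10⁵ rad/s.

ω ≈ 9.74×10⁵ rad/s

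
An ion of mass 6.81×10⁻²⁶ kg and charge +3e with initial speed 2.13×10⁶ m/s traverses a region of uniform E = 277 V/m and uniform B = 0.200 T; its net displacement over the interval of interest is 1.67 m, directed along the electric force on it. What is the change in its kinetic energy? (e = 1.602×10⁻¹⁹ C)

ΔKE ≈ 2.22×10⁻¹⁶ J

The magnetic force is always ⟂ v and does no work; only the electric force changes KE.
ΔKE = F_E · d = |q|E d = (4.806×10⁻¹⁹)(277)(1.67) ≈ 2.22×10⁻¹⁶ J.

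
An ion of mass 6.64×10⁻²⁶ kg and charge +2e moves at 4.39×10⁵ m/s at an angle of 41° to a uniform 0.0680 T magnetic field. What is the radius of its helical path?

r ≈ 0.878 m

v⊥ = v sinθ = 4.39×10⁵·sin41° ≈ 2.880×10⁵ m/s.
r = m v⊥/(|q|B) = (6.64×10⁻²⁶)(2.880×10⁵)/((3.204×10⁻¹⁹)(0.0680)) ≈ 0.878 m.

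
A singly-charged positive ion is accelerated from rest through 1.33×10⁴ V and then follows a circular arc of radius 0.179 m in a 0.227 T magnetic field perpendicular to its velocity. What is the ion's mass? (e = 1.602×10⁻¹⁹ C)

Combine |q|V = ½mv² and r = mv/(|q|B): eliminate v to get m = qB²r²/(2V).
m = (1.602×10⁻¹⁹)(0.227)²(0.179)²/(2·1.33×10⁴) ≈ 9.94×10⁻²⁷ kg.

m ≈ 9.94×10⁻²⁷ kg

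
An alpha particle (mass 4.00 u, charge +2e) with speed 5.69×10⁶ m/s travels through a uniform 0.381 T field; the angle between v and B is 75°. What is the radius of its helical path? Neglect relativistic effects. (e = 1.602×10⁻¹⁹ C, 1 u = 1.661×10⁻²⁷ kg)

r ≈ 0.299 m

v⊥ = v sinθ = 5.69×10⁶·sin75° ≈ 5.496×10⁶ m/s.
r = m v⊥/(|q|B) = (6.644×10⁻²⁷)(5.496×10⁶)/((3.204×10⁻¹⁹)(0.381)) ≈ 0.299 m.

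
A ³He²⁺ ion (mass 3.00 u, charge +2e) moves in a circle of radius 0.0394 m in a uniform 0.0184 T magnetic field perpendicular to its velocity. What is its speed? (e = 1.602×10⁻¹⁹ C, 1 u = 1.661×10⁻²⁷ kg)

From |q|vB = mv²/r, v = |q|Br/m.
v = (3.204×10⁻¹⁹)(0.0184)(0.0394)/4.983×10⁻²⁷ ≈ 4.66×10⁴ m/s.

v ≈ 4.66×10⁴ m/s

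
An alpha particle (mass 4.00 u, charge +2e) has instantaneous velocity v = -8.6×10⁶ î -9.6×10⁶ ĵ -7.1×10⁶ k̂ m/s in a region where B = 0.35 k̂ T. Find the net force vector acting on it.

F ≈ (-1.08×10⁻¹², 9.64×10⁻¹³, 0) N

v×B = (-3.36×10⁶, 3.01×10⁶, 0) N/C.
F = q v×B = (3.204×10⁻¹⁹ C)·(-3.36×10⁶, 3.01×10⁶, 0) = (-1.08×10⁻¹², 9.64×10⁻¹³, 0) N.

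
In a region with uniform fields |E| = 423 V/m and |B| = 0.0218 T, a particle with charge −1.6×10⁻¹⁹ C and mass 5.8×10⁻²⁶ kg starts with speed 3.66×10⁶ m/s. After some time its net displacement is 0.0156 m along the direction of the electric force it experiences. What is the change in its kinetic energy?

ΔKE ≈ 1.06×10⁻¹⁸ J

The magnetic force is always ⟂ v and does no work; only the electric force changes KE.
ΔKE = F_E · d = |q|E d = (1.6×10⁻¹⁹)(423)(0.0156) ≈ 1.06×10⁻¹⁸ J.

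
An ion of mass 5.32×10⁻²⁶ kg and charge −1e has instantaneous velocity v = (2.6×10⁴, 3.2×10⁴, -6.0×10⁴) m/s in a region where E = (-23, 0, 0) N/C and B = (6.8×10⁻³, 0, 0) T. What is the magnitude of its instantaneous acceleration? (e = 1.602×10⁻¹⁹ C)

|a| ≈ 1.39×10⁹ m/s²

v×B = (0, -408, -218) N/C.
E + v×B = (-23.0, -408, -218) N/C.
F = q(E + v×B) = (−1.602×10⁻¹⁹ C)·(-23.0, -408, -218) = (3.68×10⁻¹⁸, 6.54×10⁻¹⁷, 3.49×10⁻¹⁷) N.
|a| = |F|/m = 7.417×10⁻¹⁷/5.32×10⁻²⁶ ≈ 1.39×10⁹ m/s².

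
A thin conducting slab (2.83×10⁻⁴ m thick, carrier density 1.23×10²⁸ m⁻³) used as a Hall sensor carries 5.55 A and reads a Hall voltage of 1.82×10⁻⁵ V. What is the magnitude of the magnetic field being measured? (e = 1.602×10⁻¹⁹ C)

B ≈ 1.83 T

From V_H = IB/(n e t), B = V_H n e t / I.
B = (1.82×10⁻⁵)(1.23×10²⁸)(1.602×10⁻¹⁹)(2.83×10⁻⁴)/5.55 ≈ 1.83 T.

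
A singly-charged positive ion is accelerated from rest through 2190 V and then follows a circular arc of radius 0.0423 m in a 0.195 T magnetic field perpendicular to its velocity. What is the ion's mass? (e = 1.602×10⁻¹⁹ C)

Combine |q|V = ½mv² and r = mv/(|q|B): eliminate v to get m = qB²r²/(2V).
m = (1.602×10⁻¹⁹)(0.195)²(0.0423)²/(2·2190) ≈ 2.49×10⁻²⁷ kg.

m ≈ 2.49×10⁻²⁷ kg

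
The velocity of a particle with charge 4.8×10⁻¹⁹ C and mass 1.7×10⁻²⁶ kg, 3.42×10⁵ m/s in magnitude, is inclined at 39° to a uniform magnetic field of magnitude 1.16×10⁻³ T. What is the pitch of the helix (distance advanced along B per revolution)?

p ≈ 51.0 m

v∥ = v cosθ = 3.42×10⁵·cos39° ≈ 2.658×10⁵ m/s.
T = 2πm/(|q|B) = 2π(1.7×10⁻²⁶)/((4.8×10⁻¹⁹)(1.16×10⁻³)) ≈ 1.918×10⁻⁴ s.
pitch = v∥ T = (2.658×10⁵)(1.918×10⁻⁴) ≈ 51.0 m.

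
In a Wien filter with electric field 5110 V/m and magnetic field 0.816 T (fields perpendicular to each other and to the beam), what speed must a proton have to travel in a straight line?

Zero net Lorentz force requires |qE| = |q v×B|, i.e. E = vB.
v = E/B = 5110/0.816 = 6260 m/s.

v = 6260 m/s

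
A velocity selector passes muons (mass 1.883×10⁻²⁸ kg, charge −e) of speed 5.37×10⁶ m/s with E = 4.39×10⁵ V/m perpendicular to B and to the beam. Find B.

Balance of forces in the selector: qE = qvB ⇒ B = E/v.
B = 4.39×10⁵/5.37×10⁶ = 0.0818 T.

B = 0.0818 T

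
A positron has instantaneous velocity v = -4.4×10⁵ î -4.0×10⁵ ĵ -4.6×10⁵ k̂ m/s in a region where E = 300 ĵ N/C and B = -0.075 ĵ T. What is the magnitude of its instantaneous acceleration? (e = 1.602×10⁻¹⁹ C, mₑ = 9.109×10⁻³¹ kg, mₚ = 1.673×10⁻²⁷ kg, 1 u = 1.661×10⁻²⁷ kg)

v×B = (-3.45×10⁴, 0, 3.30×10⁴) N/C.
E + v×B = (-3.45×10⁴, 300, 3.30×10⁴) N/C.
F = q(E + v×B) = (1.602×10⁻¹⁹ C)·(-3.45×10⁴, 300, 3.30×10⁴) = (-5.53×10⁻¹⁵, 4.81×10⁻¹⁷, 5.29×10⁻¹⁵) N.
|a| = |F|/m = 7.648×10⁻¹⁵/9.109×10⁻³¹ ≈ 8.40×10¹⁵ m/s².

|a| ≈ 8.40×10¹⁵ m/s²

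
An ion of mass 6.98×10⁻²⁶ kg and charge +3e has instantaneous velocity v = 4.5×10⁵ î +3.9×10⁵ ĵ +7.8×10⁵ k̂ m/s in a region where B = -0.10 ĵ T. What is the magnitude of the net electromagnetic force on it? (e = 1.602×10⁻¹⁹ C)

v×B = (7.80×10⁴, 0, -4.50×10⁴) N/C.
F = q v×B = (4.806×10⁻¹⁹ C)·(7.80×10⁴, 0, -4.50×10⁴) = (3.75×10⁻¹⁴, 0, -2.16×10⁻¹⁴) N.
|F| = 4.33×10⁻¹⁴ N.

|F| ≈ 4.33×10⁻¹⁴ N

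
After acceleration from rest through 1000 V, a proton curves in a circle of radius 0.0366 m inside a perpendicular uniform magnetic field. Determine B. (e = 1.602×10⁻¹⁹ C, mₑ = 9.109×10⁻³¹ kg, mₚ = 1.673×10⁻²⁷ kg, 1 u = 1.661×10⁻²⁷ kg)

v = √(2|q|V/m) = √(2·1.602×10⁻¹⁹·1000/1.673×10⁻²⁷) ≈ 4.376×10⁵ m/s.
B = mv/(|q|r) = (1.673×10⁻²⁷)(4.376×10⁵)/((1.602×10⁻¹⁹)(0.0366)) ≈ 0.125 T.

B ≈ 0.125 T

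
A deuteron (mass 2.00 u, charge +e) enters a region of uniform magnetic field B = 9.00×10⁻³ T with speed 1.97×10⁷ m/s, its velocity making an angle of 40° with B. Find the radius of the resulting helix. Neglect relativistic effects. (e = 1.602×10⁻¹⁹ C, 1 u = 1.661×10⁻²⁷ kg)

v⊥ = v sinθ = 1.97×10⁷·sin40° ≈ 1.266×10⁷ m/s.
r = m v⊥/(|q|B) = (3.322×10⁻²⁷)(1.266×10⁷)/((1.602×10⁻¹⁹)(9.00×10⁻³)) ≈ 29.2 m.

r ≈ 29.2 m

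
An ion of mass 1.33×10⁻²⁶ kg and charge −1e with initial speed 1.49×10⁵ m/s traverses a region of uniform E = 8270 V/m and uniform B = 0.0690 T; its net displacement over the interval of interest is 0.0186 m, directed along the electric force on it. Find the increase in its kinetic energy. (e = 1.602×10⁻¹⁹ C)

The magnetic force is always ⟂ v and does no work; only the electric force changes KE.
ΔKE = F_E · d = |q|E d = (1.602×10⁻¹⁹)(8270)(0.0186) ≈ 2.46×10⁻¹⁷ J.

ΔKE ≈ 2.46×10⁻¹⁷ J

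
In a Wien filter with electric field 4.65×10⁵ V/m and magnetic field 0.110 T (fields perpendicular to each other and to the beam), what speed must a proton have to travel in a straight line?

Straight-line motion ⇒ electric and magnetic forces cancel, so E = vB.
v = E/B = 4.65×10⁵/0.110 = 4.23×10⁶ m/s.

v = 4.23×10⁶ m/s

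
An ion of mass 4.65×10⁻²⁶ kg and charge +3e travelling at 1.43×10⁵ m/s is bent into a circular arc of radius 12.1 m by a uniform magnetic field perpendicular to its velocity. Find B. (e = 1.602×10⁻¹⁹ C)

From |q|vB = mv²/r, B = mv/(|q|r).
B = (4.65×10⁻²⁶)(1.43×10⁵)/((4.806×10⁻¹⁹)(12.1)) ≈ 1.14×10⁻³ T.

B ≈ 1.14×10⁻³ T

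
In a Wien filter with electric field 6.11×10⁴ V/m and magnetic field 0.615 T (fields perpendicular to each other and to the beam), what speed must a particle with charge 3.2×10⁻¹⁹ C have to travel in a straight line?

Straight-line motion ⇒ electric and magnetic forces cancel, so E = vB.
v = E/B = 6.11×10⁴/0.615 = 9.93×10⁴ m/s.

v = 9.93×10⁴ m/s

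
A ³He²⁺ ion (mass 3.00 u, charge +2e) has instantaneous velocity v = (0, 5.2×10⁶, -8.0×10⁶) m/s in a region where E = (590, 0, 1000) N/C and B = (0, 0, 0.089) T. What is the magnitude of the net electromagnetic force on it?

v×B = (4.63×10⁵, 0, 0) N/C.
E + v×B = (4.63×10⁵, 0, 1000) N/C.
F = q(E + v×B) = (3.204×10⁻¹⁹ C)·(4.63×10⁵, 0, 1000) = (1.48×10⁻¹³, 0, 3.20×10⁻¹⁶) N.
|F| = 1.48×10⁻¹³ N.

|F| ≈ 1.48×10⁻¹³ N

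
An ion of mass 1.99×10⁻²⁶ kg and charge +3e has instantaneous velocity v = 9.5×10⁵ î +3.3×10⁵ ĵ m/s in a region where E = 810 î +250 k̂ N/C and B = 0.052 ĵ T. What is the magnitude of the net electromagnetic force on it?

|F| ≈ 2.39×10⁻¹⁴ N

v×B = (0, 0, 4.94×10⁴) N/C.
E + v×B = (810, 0, 4.96×10⁴) N/C.
F = q(E + v×B) = (4.806×10⁻¹⁹ C)·(810, 0, 4.96×10⁴) = (3.89×10⁻¹⁶, 0, 2.39×10⁻¹⁴) N.
|F| = 2.39×10⁻¹⁴ N.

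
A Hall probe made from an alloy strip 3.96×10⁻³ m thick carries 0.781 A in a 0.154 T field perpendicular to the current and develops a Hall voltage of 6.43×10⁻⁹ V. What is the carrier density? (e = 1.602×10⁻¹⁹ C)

From V_H = IB/(n e t), n = IB/(V_H e t).
n = (0.781)(0.154)/((6.43×10⁻⁹)(1.602×10⁻¹⁹)(3.96×10⁻³)) ≈ 2.95×10²⁸ m⁻³.

n ≈ 2.95×10²⁸ m⁻³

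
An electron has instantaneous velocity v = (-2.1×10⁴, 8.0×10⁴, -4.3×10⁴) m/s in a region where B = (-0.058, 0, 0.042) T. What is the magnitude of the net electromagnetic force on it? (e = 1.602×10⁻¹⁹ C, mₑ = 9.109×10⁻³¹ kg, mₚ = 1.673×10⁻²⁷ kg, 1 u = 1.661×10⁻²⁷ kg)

v×B = (3360, 3380, 4640) N/C.
F = q v×B = (−1.602×10⁻¹⁹ C)·(3360, 3380, 4640) = (-5.38×10⁻¹⁶, -5.41×10⁻¹⁶, -7.43×10⁻¹⁶) N.
|F| = 1.07×10⁻¹⁵ N.

|F| ≈ 1.07×10⁻¹⁵ N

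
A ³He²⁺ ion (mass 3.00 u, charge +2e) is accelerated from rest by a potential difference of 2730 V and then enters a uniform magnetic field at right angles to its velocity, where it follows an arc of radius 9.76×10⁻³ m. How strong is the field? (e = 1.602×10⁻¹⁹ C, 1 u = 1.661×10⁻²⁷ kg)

v = √(2|q|V/m) = √(2·3.204×10⁻¹⁹·2730/4.983×10⁻²⁷) ≈ 5.925×10⁵ m/s.
B = mv/(|q|r) = (4.983×10⁻²⁷)(5.925×10⁵)/((3.204×10⁻¹⁹)(9.76×10⁻³)) ≈ 0.944 T.

B ≈ 0.944 T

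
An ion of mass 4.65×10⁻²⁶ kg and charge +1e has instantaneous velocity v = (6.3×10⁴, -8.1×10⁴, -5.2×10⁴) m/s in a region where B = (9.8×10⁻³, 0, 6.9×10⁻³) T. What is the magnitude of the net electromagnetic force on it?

v×B = (-559, -944, 794) N/C.
F = q v×B = (1.602×10⁻¹⁹ C)·(-559, -944, 794) = (-8.95×10⁻¹⁷, -1.51×10⁻¹⁶, 1.27×10⁻¹⁶) N.
|F| = 2.17×10⁻¹⁶ N.

|F| ≈ 2.17×10⁻¹⁶ N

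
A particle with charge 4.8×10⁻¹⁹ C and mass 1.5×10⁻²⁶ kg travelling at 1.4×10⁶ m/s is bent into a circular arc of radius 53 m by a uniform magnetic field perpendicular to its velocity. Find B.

From |q|vB = mv²/r, B = mv/(|q|r).
B = (1.5×10⁻²⁶)(1.4×10⁶)/((4.8×10⁻¹⁹)(53)) ≈ 8.3×10⁻⁴ T.

B ≈ 8.3×10⁻⁴ T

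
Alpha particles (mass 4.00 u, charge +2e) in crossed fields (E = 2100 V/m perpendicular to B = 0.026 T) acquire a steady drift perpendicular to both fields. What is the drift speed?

v_d ≈ 8.1×10⁴ m/s

In crossed fields the guiding centre drifts at v_d = |E×B|/B² = E/B, independent of charge and mass.
v_d = 2100/0.026 = 8.1×10⁴ m/s.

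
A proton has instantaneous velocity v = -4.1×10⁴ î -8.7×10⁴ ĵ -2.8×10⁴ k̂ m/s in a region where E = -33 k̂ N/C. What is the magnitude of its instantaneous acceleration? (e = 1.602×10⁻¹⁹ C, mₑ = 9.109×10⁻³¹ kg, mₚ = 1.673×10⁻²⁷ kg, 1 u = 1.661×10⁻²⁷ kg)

Only an electric field acts, so F = qE = (1.602×10⁻¹⁹ C)·(0, 0, -33.0) = (0, 0, -5.29×10⁻¹⁸) N.
|a| = |F|/m = 5.287×10⁻¹⁸/1.673×10⁻²⁷ ≈ 3.16×10⁹ m/s².

|a| ≈ 3.16×10⁹ m/s²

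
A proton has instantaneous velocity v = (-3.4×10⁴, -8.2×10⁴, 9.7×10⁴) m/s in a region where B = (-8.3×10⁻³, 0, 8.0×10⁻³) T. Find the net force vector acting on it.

v×B = (-656, -533, -681) N/C.
F = q v×B = (1.602×10⁻¹⁹ C)·(-656, -533, -681) = (-1.05×10⁻¹⁶, -8.54×10⁻¹⁷, -1.09×10⁻¹⁶) N.

F ≈ (-1.05×10⁻¹⁶, -8.54×10⁻¹⁷, -1.09×10⁻¹⁶) N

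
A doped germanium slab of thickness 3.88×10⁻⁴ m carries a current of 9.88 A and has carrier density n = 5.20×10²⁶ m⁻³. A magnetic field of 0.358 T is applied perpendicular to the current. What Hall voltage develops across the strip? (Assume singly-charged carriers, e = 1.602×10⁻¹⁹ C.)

V_H ≈ 1.09×10⁻⁴ V

V_H = IB/(n e t).
V_H = (9.88)(0.358)/((5.20×10²⁶)(1.602×10⁻¹⁹)(3.88×10⁻⁴)) ≈ 1.09×10⁻⁴ V.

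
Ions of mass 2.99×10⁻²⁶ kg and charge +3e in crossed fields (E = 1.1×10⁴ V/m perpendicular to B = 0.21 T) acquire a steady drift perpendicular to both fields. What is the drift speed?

v_d ≈ 5.2×10⁴ m/s

The steady drift has the magnetic force balancing the electric force, so v_d = E/B.
v_d = 1.1×10⁴/0.21 = 5.2×10⁴ m/s.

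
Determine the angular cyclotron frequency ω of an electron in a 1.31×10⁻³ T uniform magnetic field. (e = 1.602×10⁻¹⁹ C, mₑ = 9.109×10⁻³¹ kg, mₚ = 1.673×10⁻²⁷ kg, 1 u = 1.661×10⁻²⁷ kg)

ω = |q|B/m.
ω = (1.602×10⁻¹⁹)(1.31×10⁻³)/9.109×10⁻³¹ ≈ 2.30×10⁸ rad/s.

ω ≈ 2.30×10⁸ rad/s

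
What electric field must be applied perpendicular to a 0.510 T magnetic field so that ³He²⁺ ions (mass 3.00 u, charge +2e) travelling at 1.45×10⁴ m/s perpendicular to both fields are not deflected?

E = 7400 V/m

For straight-line motion qE = qvB, so E = vB.
E = 1.45×10⁴ × 0.510 = 7400 V/m.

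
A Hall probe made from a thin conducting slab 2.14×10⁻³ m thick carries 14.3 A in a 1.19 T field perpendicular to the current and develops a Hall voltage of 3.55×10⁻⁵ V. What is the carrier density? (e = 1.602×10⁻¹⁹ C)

n ≈ 1.40×10²⁷ m⁻³

From V_H = IB/(n e t), n = IB/(V_H e t).
n = (14.3)(1.19)/((3.55×10⁻⁵)(1.602×10⁻¹⁹)(2.14×10⁻³)) ≈ 1.40×10²⁷ m⁻³.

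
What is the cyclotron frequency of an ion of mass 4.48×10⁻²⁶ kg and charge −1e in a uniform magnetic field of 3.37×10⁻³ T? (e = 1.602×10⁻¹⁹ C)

f = |q|B/(2πm).
f = (1.602×10⁻¹⁹)(3.37×10⁻³)/(2π·4.48×10⁻²⁶) ≈ 1920 Hz.

f ≈ 1920 Hz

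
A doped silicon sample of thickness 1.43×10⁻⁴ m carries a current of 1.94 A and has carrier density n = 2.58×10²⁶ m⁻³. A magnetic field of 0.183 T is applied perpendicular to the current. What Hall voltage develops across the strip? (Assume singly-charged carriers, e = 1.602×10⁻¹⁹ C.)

V_H = IB/(n e t).
V_H = (1.94)(0.183)/((2.58×10²⁶)(1.602×10⁻¹⁹)(1.43×10⁻⁴)) ≈ 6.01×10⁻⁵ V.

V_H ≈ 6.01×10⁻⁵ V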